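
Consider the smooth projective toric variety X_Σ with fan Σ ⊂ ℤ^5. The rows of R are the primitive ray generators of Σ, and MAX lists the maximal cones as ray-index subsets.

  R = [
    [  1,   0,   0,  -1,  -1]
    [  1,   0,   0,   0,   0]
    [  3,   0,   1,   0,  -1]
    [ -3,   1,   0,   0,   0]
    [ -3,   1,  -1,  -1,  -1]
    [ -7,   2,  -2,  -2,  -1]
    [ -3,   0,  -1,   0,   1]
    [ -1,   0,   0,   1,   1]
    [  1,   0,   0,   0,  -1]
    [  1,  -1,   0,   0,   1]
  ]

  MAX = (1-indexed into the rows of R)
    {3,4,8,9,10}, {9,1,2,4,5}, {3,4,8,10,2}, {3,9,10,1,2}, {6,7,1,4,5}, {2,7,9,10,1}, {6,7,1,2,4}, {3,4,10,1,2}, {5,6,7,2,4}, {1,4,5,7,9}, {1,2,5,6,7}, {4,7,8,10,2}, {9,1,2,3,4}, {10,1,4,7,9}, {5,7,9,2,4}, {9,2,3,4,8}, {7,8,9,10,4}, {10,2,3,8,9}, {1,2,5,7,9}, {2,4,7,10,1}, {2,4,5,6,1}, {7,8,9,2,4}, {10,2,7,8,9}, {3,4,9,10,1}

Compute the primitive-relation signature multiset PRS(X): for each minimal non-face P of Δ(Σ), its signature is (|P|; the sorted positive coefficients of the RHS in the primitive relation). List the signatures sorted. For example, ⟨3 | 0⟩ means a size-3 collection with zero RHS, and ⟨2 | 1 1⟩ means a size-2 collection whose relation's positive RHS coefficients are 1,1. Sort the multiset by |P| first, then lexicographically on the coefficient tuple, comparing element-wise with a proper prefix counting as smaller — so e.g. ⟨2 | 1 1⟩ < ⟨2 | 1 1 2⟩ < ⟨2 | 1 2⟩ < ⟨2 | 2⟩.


|primitive collections| = 12. Relations:

  {1,8}:  v_{1} + v_{8} = 0  ⟹  sig = ⟨2 | 0⟩
  {3,7}:  v_{3} + v_{7} = 0  ⟹  sig = ⟨2 | 0⟩
  {5,10}:  v_{5} + v_{10} = v_{1} + v_{7}  ⟹  sig = ⟨2 | 1 1⟩
  {3,5}:  v_{3} + v_{5} = v_{1} + v_{2} + v_{4} + v_{9}  ⟹  sig = ⟨2 | 1 1 1 1⟩
  {3,6}:  v_{3} + v_{6} = v_{1} + v_{2} + v_{4} + v_{5}  ⟹  sig = ⟨2 | 1 1 1 1⟩
  {5,8}:  v_{5} + v_{8} = v_{2} + v_{4} + v_{7} + v_{9}  ⟹  sig = ⟨2 | 1 1 1 1⟩
  {6,8}:  v_{6} + v_{8} = v_{2} + v_{4} + v_{5} + v_{7}  ⟹  sig = ⟨2 | 1 1 1 1⟩
  {6,10}:  v_{6} + v_{10} = 2·v_{1} + v_{2} + v_{4} + 2·v_{7}  ⟹  sig = ⟨2 | 1 1 2 2⟩
  {6,9}:  v_{6} + v_{9} = 2·v_{5}  ⟹  sig = ⟨2 | 2⟩
  {2,4,9,10}:  v_{2} + v_{4} + v_{9} + v_{10} = 0  ⟹  sig = ⟨4 | 0⟩
  {1,2,4,5,7}:  v_{1} + v_{2} + v_{4} + v_{5} + v_{7} = v_{6}  ⟹  sig = ⟨5 | 1⟩
  {1,2,4,7,9}:  v_{1} + v_{2} + v_{4} + v_{7} + v_{9} = v_{5}  ⟹  sig = ⟨5 | 1⟩

Sorted signature multiset PRS(X):
[⟨2 | 0⟩, ⟨2 | 0⟩, ⟨2 | 1 1⟩, ⟨2 | 1 1 1 1⟩, ⟨2 | 1 1 1 1⟩, ⟨2 | 1 1 1 1⟩, ⟨2 | 1 1 1 1⟩, ⟨2 | 1 1 2 2⟩, ⟨2 | 2⟩, ⟨4 | 0⟩, ⟨5 | 1⟩, ⟨5 | 1⟩]


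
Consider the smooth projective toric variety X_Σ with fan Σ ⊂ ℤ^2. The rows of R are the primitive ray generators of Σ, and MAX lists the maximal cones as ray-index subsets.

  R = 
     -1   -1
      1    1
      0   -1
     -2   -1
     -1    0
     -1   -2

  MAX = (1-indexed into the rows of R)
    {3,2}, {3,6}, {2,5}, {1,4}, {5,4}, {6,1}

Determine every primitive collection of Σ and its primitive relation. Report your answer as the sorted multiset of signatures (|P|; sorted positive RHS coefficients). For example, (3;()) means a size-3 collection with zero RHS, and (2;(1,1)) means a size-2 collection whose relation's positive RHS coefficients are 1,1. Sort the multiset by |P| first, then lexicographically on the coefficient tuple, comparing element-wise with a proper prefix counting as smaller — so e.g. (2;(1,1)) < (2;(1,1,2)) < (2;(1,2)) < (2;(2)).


|primitive collections| = 9. Relations:

  • {1,2}:  v_{1} + v_{2} = 0  →  sig = (2;())
  • {1,3}:  v_{1} + v_{3} = v_{6}  →  sig = (2;(1))
  • {1,5}:  v_{1} + v_{5} = v_{4}  →  sig = (2;(1))
  • {2,4}:  v_{2} + v_{4} = v_{5}  →  sig = (2;(1))
  • {2,6}:  v_{2} + v_{6} = v_{3}  →  sig = (2;(1))
  • {3,5}:  v_{3} + v_{5} = v_{1}  →  sig = (2;(1))
  • {3,4}:  v_{3} + v_{4} = 2·v_{1}  →  sig = (2;(2))
  • {5,6}:  v_{5} + v_{6} = 2·v_{1}  →  sig = (2;(2))
  • {4,6}:  v_{4} + v_{6} = 3·v_{1}  →  sig = (2;(3))

Hence PRS(X_Σ) =
[(2;()), (2;(1)), (2;(1)), (2;(1)), (2;(1)), (2;(1)), (2;(2)), (2;(2)), (2;(3))]


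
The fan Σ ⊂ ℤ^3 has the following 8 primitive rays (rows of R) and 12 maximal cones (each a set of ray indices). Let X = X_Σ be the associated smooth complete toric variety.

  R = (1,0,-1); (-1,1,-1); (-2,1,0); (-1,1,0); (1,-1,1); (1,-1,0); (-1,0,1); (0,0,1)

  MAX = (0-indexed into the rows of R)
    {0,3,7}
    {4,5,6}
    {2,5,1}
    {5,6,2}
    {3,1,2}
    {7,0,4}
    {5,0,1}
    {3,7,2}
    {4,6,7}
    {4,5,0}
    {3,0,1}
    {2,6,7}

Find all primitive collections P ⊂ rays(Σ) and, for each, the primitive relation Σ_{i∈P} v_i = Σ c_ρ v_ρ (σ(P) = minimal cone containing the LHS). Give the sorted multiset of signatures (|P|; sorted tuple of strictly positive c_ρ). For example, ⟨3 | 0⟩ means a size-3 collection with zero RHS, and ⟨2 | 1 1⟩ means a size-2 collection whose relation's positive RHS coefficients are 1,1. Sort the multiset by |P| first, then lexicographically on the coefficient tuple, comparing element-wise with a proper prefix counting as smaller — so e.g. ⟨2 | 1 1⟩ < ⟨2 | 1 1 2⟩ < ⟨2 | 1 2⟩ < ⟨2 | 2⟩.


Σ has 10 primitive collections:

  • {0,6}:  v_{0} + v_{6} = 0  so sig = ⟨2 | 0⟩
  • {1,4}:  v_{1} + v_{4} = 0  so sig = ⟨2 | 0⟩
  • {3,5}:  v_{3} + v_{5} = 0  so sig = ⟨2 | 0⟩
  • {0,2}:  v_{0} + v_{2} = v_{1}  so sig = ⟨2 | 1⟩
  • {1,6}:  v_{1} + v_{6} = v_{2}  so sig = ⟨2 | 1⟩
  • {1,7}:  v_{1} + v_{7} = v_{3}  so sig = ⟨2 | 1⟩
  • {2,4}:  v_{2} + v_{4} = v_{6}  so sig = ⟨2 | 1⟩
  • {3,4}:  v_{3} + v_{4} = v_{7}  so sig = ⟨2 | 1⟩
  • {5,7}:  v_{5} + v_{7} = v_{4}  so sig = ⟨2 | 1⟩
  • {3,6}:  v_{3} + v_{6} = v_{2} + v_{7}  so sig = ⟨2 | 1 1⟩

Signatures (|P|; sorted positive RHS coefficients), sorted:
[⟨2 | 0⟩, ⟨2 | 0⟩, ⟨2 | 0⟩, ⟨2 | 1⟩, ⟨2 | 1⟩, ⟨2 | 1⟩, ⟨2 | 1⟩, ⟨2 | 1⟩, ⟨2 | 1⟩, ⟨2 | 1 1⟩]


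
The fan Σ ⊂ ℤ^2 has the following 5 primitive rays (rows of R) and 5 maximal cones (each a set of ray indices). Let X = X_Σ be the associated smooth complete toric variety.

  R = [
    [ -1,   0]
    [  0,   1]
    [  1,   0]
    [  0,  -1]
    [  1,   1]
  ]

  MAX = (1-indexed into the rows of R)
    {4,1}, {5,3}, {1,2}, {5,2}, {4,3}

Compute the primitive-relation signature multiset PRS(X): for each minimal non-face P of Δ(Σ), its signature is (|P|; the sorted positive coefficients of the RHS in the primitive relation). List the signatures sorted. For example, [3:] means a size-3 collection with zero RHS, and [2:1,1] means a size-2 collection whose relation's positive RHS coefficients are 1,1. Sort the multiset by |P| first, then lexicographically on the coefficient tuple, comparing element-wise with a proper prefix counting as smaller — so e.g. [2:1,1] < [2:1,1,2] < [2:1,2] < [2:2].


Δ(Σ) — 5 vertices, 5 min non-faces:

  P = {1,3}:  v_{1} + v_{3} = 0  ⟹  sig = [2:]
  P = {2,4}:  v_{2} + v_{4} = 0  ⟹  sig = [2:]
  P = {1,5}:  v_{1} + v_{5} = v_{2}  ⟹  sig = [2:1]
  P = {2,3}:  v_{2} + v_{3} = v_{5}  ⟹  sig = [2:1]
  P = {4,5}:  v_{4} + v_{5} = v_{3}  ⟹  sig = [2:1]

Sorted signature multiset PRS(X):
    |P|=2: 5 collections, coeffs (), (), (1), (1), (1)


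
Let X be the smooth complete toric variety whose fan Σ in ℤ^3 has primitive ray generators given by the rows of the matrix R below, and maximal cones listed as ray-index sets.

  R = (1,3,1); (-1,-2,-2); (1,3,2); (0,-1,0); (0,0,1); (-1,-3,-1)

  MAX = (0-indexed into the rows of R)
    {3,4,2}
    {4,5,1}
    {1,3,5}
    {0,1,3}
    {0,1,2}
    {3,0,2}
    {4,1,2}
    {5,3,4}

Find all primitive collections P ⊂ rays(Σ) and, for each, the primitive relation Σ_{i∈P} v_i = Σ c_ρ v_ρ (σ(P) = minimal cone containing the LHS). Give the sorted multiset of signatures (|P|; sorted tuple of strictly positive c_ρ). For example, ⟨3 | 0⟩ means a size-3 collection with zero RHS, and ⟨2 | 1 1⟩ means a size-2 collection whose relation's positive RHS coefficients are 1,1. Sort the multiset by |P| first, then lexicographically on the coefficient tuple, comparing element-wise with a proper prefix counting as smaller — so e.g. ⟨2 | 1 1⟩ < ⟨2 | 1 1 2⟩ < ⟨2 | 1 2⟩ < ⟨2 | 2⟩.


Minimal non-faces — 5 found among 6 rays, 8 max cones:

  {0,5}:  v_{0} + v_{5} = 0  →  sig = ⟨2 | 0⟩
  {0,4}:  v_{0} + v_{4} = v_{2}  →  sig = ⟨2 | 1⟩
  {2,5}:  v_{2} + v_{5} = v_{4}  →  sig = ⟨2 | 1⟩
  {1,2,3}:  v_{1} + v_{2} + v_{3} = 0  →  sig = ⟨3 | 0⟩
  {1,3,4}:  v_{1} + v_{3} + v_{4} = v_{5}  →  sig = ⟨3 | 1⟩

Signatures (|P|; sorted positive RHS coefficients), sorted:
    ⟨2 | 0⟩
    ⟨2 | 1⟩
    ⟨2 | 1⟩
    ⟨3 | 0⟩
    ⟨3 | 1⟩


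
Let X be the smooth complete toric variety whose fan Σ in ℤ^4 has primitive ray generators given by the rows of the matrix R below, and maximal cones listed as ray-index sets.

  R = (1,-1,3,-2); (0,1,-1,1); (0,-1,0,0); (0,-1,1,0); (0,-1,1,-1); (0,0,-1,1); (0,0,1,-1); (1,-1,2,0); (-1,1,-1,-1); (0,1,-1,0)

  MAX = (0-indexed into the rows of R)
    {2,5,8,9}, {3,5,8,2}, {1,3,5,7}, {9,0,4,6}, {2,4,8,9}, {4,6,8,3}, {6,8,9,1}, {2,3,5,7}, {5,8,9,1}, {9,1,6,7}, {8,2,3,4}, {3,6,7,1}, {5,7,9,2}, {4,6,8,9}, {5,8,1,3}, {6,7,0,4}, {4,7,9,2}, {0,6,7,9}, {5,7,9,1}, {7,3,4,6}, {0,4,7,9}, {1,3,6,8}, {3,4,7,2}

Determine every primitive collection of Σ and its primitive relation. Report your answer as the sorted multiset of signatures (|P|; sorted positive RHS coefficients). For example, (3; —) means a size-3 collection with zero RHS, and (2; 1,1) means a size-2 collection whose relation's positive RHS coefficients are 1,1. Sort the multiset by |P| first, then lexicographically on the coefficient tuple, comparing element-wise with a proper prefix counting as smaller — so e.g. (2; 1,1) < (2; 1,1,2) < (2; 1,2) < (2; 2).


Σ has 13 primitive collections:

  {1,4}:  v_{1} + v_{4} = 0  →  sig = (2; —)
  {3,9}:  v_{3} + v_{9} = 0  →  sig = (2; —)
  {5,6}:  v_{5} + v_{6} = 0  →  sig = (2; —)
  {1,2}:  v_{1} + v_{2} = v_{5}  →  sig = (2; 1)
  {2,6}:  v_{2} + v_{6} = v_{4}  →  sig = (2; 1)
  {4,5}:  v_{4} + v_{5} = v_{2}  →  sig = (2; 1)
  {7,8}:  v_{7} + v_{8} = v_{6}  →  sig = (2; 1)
  {0,1}:  v_{0} + v_{1} = v_{6} + v_{7} + v_{9}  →  sig = (2; 1,1,1)
  {0,3}:  v_{0} + v_{3} = v_{4} + v_{6} + v_{7}  →  sig = (2; 1,1,1)
  {0,5}:  v_{0} + v_{5} = v_{4} + v_{7} + v_{9}  →  sig = (2; 1,1,1)
  {0,2}:  v_{0} + v_{2} = 2·v_{4} + v_{7} + v_{9}  →  sig = (2; 1,1,2)
  {0,8}:  v_{0} + v_{8} = v_{4} + 2·v_{6} + v_{9}  →  sig = (2; 1,1,2)
  {4,6,7,9}:  v_{4} + v_{6} + v_{7} + v_{9} = v_{0}  →  sig = (4; 1)

Signatures (|P|; sorted positive RHS coefficients), sorted:
    (2; —)
    (2; —)
    (2; —)
    (2; 1)
    (2; 1)
    (2; 1)
    (2; 1)
    (2; 1,1,1)
    (2; 1,1,1)
    (2; 1,1,1)
    (2; 1,1,2)
    (2; 1,1,2)
    (4; 1)


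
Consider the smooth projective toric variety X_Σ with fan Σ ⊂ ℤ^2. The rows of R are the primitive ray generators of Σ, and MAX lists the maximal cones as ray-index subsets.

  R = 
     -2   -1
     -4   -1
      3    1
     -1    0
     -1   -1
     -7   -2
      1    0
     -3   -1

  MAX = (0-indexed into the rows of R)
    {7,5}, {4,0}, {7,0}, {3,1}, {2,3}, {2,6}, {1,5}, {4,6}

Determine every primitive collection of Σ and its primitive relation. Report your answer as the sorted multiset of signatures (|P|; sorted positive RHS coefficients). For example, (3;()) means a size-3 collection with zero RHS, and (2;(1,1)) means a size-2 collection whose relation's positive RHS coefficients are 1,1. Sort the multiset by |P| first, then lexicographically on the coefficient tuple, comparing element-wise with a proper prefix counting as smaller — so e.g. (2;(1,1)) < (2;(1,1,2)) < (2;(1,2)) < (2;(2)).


Σ has 20 primitive collections:

  P = {2,7}:  v_{2} + v_{7} = 0 — sig = (2;())
  P = {3,6}:  v_{3} + v_{6} = 0 — sig = (2;())
  P = {0,2}:  v_{0} + v_{2} = v_{6} — sig = (2;(1))
  P = {0,3}:  v_{0} + v_{3} = v_{7} — sig = (2;(1))
  P = {0,6}:  v_{0} + v_{6} = v_{4} — sig = (2;(1))
  P = {1,2}:  v_{1} + v_{2} = v_{3} — sig = (2;(1))
  P = {1,6}:  v_{1} + v_{6} = v_{7} — sig = (2;(1))
  P = {1,7}:  v_{1} + v_{7} = v_{5} — sig = (2;(1))
  P = {2,5}:  v_{2} + v_{5} = v_{1} — sig = (2;(1))
  P = {3,4}:  v_{3} + v_{4} = v_{0} — sig = (2;(1))
  P = {3,7}:  v_{3} + v_{7} = v_{1} — sig = (2;(1))
  P = {6,7}:  v_{6} + v_{7} = v_{0} — sig = (2;(1))
  P = {1,4}:  v_{1} + v_{4} = v_{0} + v_{7} — sig = (2;(1,1))
  P = {4,5}:  v_{4} + v_{5} = v_{0} + 2·v_{7} — sig = (2;(1,2))
  P = {0,1}:  v_{0} + v_{1} = 2·v_{7} — sig = (2;(2))
  P = {2,4}:  v_{2} + v_{4} = 2·v_{6} — sig = (2;(2))
  P = {3,5}:  v_{3} + v_{5} = 2·v_{1} — sig = (2;(2))
  P = {4,7}:  v_{4} + v_{7} = 2·v_{0} — sig = (2;(2))
  P = {5,6}:  v_{5} + v_{6} = 2·v_{7} — sig = (2;(2))
  P = {0,5}:  v_{0} + v_{5} = 3·v_{7} — sig = (2;(3))

Sorted signature multiset PRS(X):
{ (2;()) ×2,  (2;(1)) ×10,  (2;(1,1)),  (2;(1,2)),  (2;(2)) ×5,  (2;(3)) }


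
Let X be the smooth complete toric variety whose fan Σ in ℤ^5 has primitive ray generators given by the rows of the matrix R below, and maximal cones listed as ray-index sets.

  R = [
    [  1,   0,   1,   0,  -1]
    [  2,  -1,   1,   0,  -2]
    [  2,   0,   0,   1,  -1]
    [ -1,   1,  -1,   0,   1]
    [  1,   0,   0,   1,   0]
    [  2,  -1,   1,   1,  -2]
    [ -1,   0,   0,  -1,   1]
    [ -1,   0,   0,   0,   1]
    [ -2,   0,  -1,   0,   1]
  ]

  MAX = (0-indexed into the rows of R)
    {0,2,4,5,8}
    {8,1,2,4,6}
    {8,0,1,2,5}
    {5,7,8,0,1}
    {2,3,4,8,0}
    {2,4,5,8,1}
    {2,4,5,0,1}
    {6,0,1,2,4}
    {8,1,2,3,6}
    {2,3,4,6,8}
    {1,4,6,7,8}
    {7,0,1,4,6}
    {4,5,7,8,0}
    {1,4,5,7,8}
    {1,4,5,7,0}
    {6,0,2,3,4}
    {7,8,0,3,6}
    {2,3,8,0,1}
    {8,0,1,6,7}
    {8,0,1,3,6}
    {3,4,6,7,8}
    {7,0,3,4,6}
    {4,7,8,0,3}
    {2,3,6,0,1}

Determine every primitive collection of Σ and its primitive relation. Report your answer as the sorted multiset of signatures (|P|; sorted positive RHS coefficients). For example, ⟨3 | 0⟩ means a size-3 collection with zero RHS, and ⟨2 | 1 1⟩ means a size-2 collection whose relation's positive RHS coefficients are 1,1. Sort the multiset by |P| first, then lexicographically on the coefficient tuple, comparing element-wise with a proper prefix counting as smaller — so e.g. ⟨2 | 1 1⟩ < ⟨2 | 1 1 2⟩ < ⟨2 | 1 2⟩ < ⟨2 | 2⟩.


8 collections generate NE(X_Σ); each relation:

  {2,7}:  v_{2} + v_{7} = v_{4} — sig = ⟨2 | 1⟩
  {5,6}:  v_{5} + v_{6} = v_{1} + v_{7} — sig = ⟨2 | 1 1⟩
  {3,5}:  v_{3} + v_{5} = v_{0} + v_{2} + v_{8} — sig = ⟨2 | 1 1 1⟩
  {1,3,7}:  v_{1} + v_{3} + v_{7} = 0 — sig = ⟨3 | 0⟩
  {1,3,4}:  v_{1} + v_{3} + v_{4} = v_{2} — sig = ⟨3 | 1⟩
  {0,2,6,8}:  v_{0} + v_{2} + v_{6} + v_{8} = 0 — sig = ⟨4 | 0⟩
  {0,1,4,8}:  v_{0} + v_{1} + v_{4} + v_{8} = v_{5} — sig = ⟨4 | 1⟩
  {0,4,6,8}:  v_{0} + v_{4} + v_{6} + v_{8} = v_{7} — sig = ⟨4 | 1⟩

so the primitive-relation signature multiset is
{ ⟨2 | 1⟩,  ⟨2 | 1 1⟩,  ⟨2 | 1 1 1⟩,  ⟨3 | 0⟩,  ⟨3 | 1⟩,  ⟨4 | 0⟩,  ⟨4 | 1⟩ ×2 }


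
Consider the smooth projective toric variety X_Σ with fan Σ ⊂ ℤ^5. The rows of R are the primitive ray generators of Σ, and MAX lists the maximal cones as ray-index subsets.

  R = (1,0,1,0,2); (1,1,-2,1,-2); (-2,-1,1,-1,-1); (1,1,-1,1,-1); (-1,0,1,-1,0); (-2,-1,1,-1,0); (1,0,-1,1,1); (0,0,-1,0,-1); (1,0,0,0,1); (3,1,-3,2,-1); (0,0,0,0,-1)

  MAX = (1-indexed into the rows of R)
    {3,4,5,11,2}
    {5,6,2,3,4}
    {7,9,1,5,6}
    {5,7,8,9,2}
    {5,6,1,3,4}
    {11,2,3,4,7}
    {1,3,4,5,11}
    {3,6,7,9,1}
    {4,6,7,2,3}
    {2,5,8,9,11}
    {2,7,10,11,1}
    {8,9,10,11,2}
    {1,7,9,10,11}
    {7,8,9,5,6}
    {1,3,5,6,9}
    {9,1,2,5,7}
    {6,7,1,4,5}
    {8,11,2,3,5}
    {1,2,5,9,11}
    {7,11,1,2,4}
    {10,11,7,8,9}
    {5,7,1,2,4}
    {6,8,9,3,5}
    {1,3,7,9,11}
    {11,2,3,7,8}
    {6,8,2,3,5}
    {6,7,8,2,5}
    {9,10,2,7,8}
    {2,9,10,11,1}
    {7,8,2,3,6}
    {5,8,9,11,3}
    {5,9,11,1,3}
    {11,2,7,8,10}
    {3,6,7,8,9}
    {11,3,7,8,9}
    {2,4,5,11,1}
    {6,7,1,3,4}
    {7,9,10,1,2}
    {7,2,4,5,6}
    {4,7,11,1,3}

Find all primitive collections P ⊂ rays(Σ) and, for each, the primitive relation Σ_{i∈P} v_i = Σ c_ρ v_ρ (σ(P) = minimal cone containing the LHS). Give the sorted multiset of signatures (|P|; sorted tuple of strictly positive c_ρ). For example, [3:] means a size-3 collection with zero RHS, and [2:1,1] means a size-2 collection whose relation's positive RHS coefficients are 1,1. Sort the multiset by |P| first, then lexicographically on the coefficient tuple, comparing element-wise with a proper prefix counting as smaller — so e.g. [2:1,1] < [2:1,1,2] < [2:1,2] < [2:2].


Δ(Σ) — 11 vertices, 15 min non-faces:

  P={1,8}:  v_{1} + v_{8} = v_{9}  →  sig = [2:1]
  P={4,8}:  v_{4} + v_{8} = v_{2}  →  sig = [2:1]
  P={6,11}:  v_{6} + v_{11} = v_{3}  →  sig = [2:1]
  P={4,9}:  v_{4} + v_{9} = v_{1} + v_{2}  →  sig = [2:1,1]
  P={5,10}:  v_{5} + v_{10} = v_{2} + v_{9}  →  sig = [2:1,1]
  P={6,10}:  v_{6} + v_{10} = v_{7} + v_{8} + v_{11}  →  sig = [2:1,1,1]
  P={4,10}:  v_{4} + v_{10} = v_{1} + 2·v_{2} + v_{7} + v_{11}  →  sig = [2:1,1,1,2]
  P={3,10}:  v_{3} + v_{10} = v_{7} + v_{8} + 2·v_{11}  →  sig = [2:1,1,2]
  P={1,2,6}:  v_{1} + v_{2} + v_{6} = 0  →  sig = [3:]
  P={5,7,11}:  v_{5} + v_{7} + v_{11} = 0  →  sig = [3:]
  P={1,2,3}:  v_{1} + v_{2} + v_{3} = v_{11}  →  sig = [3:1]
  P={2,6,9}:  v_{2} + v_{6} + v_{9} = v_{8}  →  sig = [3:1]
  P={3,5,7}:  v_{3} + v_{5} + v_{7} = v_{6}  →  sig = [3:1]
  P={2,3,9}:  v_{2} + v_{3} + v_{9} = v_{8} + v_{11}  →  sig = [3:1,1]
  P={2,7,9,11}:  v_{2} + v_{7} + v_{9} + v_{11} = v_{10}  →  sig = [4:1]

so the primitive-relation signature multiset is
[[2:1], [2:1], [2:1], [2:1,1], [2:1,1], [2:1,1,1], [2:1,1,1,2], [2:1,1,2], [3:], [3:], [3:1], [3:1], [3:1], [3:1,1], [4:1]]


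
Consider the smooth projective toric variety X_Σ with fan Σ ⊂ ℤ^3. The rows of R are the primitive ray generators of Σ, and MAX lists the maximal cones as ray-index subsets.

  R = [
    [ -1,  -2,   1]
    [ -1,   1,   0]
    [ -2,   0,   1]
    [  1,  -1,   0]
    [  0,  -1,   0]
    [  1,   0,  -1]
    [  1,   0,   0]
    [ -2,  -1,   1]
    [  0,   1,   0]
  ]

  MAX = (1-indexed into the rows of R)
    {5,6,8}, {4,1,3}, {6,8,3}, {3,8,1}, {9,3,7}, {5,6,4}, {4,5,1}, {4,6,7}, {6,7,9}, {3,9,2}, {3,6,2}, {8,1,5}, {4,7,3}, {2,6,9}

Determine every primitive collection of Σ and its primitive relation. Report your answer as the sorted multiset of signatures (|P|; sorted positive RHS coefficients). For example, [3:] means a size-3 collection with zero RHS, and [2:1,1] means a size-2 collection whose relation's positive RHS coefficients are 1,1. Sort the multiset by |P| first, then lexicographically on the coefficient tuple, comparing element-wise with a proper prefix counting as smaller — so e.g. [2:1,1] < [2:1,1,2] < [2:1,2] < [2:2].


Minimal non-faces — 18 found among 9 rays, 14 max cones:

  P = {2,4}:  v_{2} + v_{4} = 0  so sig = [2:]
  P = {5,9}:  v_{5} + v_{9} = 0  so sig = [2:]
  P = {1,2}:  v_{1} + v_{2} = v_{8}  so sig = [2:1]
  P = {2,7}:  v_{2} + v_{7} = v_{9}  so sig = [2:1]
  P = {3,5}:  v_{3} + v_{5} = v_{8}  so sig = [2:1]
  P = {4,8}:  v_{4} + v_{8} = v_{1}  so sig = [2:1]
  P = {4,9}:  v_{4} + v_{9} = v_{7}  so sig = [2:1]
  P = {5,7}:  v_{5} + v_{7} = v_{4}  so sig = [2:1]
  P = {8,9}:  v_{8} + v_{9} = v_{3}  so sig = [2:1]
  P = {1,9}:  v_{1} + v_{9} = v_{3} + v_{4}  so sig = [2:1,1]
  P = {2,5}:  v_{2} + v_{5} = v_{3} + v_{6}  so sig = [2:1,1]
  P = {7,8}:  v_{7} + v_{8} = v_{3} + v_{4}  so sig = [2:1,1]
  P = {1,7}:  v_{1} + v_{7} = v_{3} + 2·v_{4}  so sig = [2:1,2]
  P = {2,8}:  v_{2} + v_{8} = 2·v_{3} + v_{6}  so sig = [2:1,2]
  P = {1,6}:  v_{1} + v_{6} = 2·v_{5}  so sig = [2:2]
  P = {3,6,7}:  v_{3} + v_{6} + v_{7} = 0  so sig = [3:]
  P = {3,4,6}:  v_{3} + v_{4} + v_{6} = v_{5}  so sig = [3:1]
  P = {3,6,9}:  v_{3} + v_{6} + v_{9} = v_{2}  so sig = [3:1]

Signatures (|P|; sorted positive RHS coefficients), sorted:
    [2:]
    [2:]
    [2:1]
    [2:1]
    [2:1]
    [2:1]
    [2:1]
    [2:1]
    [2:1]
    [2:1,1]
    [2:1,1]
    [2:1,1]
    [2:1,2]
    [2:1,2]
    [2:2]
    [3:]
    [3:1]
    [3:1]


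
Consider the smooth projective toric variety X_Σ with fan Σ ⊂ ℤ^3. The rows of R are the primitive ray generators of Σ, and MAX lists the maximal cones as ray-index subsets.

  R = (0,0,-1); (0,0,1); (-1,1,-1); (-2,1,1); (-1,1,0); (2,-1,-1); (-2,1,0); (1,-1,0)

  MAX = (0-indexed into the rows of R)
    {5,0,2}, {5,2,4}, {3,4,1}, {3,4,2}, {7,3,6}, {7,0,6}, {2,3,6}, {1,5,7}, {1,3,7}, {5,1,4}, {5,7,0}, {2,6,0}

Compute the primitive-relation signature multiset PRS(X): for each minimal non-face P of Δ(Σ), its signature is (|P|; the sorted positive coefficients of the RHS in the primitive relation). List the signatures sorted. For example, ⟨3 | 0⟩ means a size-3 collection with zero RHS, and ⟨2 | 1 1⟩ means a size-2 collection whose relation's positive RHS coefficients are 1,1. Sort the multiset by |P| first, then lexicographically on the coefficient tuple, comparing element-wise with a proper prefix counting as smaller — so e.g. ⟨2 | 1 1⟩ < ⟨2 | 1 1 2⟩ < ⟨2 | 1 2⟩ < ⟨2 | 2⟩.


|primitive collections| = 10. Relations:

  • {0,1}:  v_{0} + v_{1} = 0  so sig = ⟨2 | 0⟩
  • {3,5}:  v_{3} + v_{5} = 0  so sig = ⟨2 | 0⟩
  • {4,7}:  v_{4} + v_{7} = 0  so sig = ⟨2 | 0⟩
  • {0,3}:  v_{0} + v_{3} = v_{6}  so sig = ⟨2 | 1⟩
  • {0,4}:  v_{0} + v_{4} = v_{2}  so sig = ⟨2 | 1⟩
  • {1,2}:  v_{1} + v_{2} = v_{4}  so sig = ⟨2 | 1⟩
  • {1,6}:  v_{1} + v_{6} = v_{3}  so sig = ⟨2 | 1⟩
  • {2,7}:  v_{2} + v_{7} = v_{0}  so sig = ⟨2 | 1⟩
  • {5,6}:  v_{5} + v_{6} = v_{0}  so sig = ⟨2 | 1⟩
  • {4,6}:  v_{4} + v_{6} = v_{2} + v_{3}  so sig = ⟨2 | 1 1⟩

Signatures (|P|; sorted positive RHS coefficients), sorted:
[⟨2 | 0⟩, ⟨2 | 0⟩, ⟨2 | 0⟩, ⟨2 | 1⟩, ⟨2 | 1⟩, ⟨2 | 1⟩, ⟨2 | 1⟩, ⟨2 | 1⟩, ⟨2 | 1⟩, ⟨2 | 1 1⟩]


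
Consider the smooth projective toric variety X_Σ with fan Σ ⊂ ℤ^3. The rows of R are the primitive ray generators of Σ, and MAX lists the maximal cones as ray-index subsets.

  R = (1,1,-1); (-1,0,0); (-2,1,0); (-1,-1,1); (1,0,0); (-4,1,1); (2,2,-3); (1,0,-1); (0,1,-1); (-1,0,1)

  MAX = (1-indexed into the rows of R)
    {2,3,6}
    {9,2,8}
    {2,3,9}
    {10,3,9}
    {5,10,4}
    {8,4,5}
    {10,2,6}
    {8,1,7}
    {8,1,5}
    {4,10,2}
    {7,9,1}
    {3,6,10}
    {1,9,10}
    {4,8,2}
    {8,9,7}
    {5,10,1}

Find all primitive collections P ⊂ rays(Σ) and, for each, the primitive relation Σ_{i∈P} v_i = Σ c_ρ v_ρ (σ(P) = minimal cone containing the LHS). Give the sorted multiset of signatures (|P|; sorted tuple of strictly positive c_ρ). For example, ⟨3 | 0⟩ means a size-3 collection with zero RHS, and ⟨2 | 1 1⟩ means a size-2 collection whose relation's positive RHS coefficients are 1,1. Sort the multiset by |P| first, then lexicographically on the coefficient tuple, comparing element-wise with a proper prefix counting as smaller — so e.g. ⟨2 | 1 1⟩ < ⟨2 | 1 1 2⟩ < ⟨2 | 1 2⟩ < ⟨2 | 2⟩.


24 minimal non-faces of Δ(Σ) (on 10 rays):

  • {1,4}:  v_{1} + v_{4} = 0  →  sig = ⟨2 | 0⟩
  • {2,5}:  v_{2} + v_{5} = 0  →  sig = ⟨2 | 0⟩
  • {8,10}:  v_{8} + v_{10} = 0  →  sig = ⟨2 | 0⟩
  • {1,2}:  v_{1} + v_{2} = v_{9}  →  sig = ⟨2 | 1⟩
  • {4,9}:  v_{4} + v_{9} = v_{2}  →  sig = ⟨2 | 1⟩
  • {5,9}:  v_{5} + v_{9} = v_{1}  →  sig = ⟨2 | 1⟩
  • {3,5}:  v_{3} + v_{5} = v_{9} + v_{10}  →  sig = ⟨2 | 1 1⟩
  • {3,8}:  v_{3} + v_{8} = v_{2} + v_{9}  →  sig = ⟨2 | 1 1⟩
  • {4,7}:  v_{4} + v_{7} = v_{8} + v_{9}  →  sig = ⟨2 | 1 1⟩
  • {5,6}:  v_{5} + v_{6} = v_{3} + v_{10}  →  sig = ⟨2 | 1 1⟩
  • {6,8}:  v_{6} + v_{8} = v_{2} + v_{3}  →  sig = ⟨2 | 1 1⟩
  • {7,10}:  v_{7} + v_{10} = v_{1} + v_{9}  →  sig = ⟨2 | 1 1⟩
  • {1,6}:  v_{1} + v_{6} = v_{3} + v_{9} + v_{10}  →  sig = ⟨2 | 1 1 1⟩
  • {1,3}:  v_{1} + v_{3} = 2·v_{9} + v_{10}  →  sig = ⟨2 | 1 2⟩
  • {2,7}:  v_{2} + v_{7} = v_{8} + 2·v_{9}  →  sig = ⟨2 | 1 2⟩
  • {3,4}:  v_{3} + v_{4} = 2·v_{2} + v_{10}  →  sig = ⟨2 | 1 2⟩
  • {5,7}:  v_{5} + v_{7} = 2·v_{1} + v_{8}  →  sig = ⟨2 | 1 2⟩
  • {6,7}:  v_{6} + v_{7} = v_{3} + 2·v_{9}  →  sig = ⟨2 | 1 2⟩
  • {6,9}:  v_{6} + v_{9} = 2·v_{3}  →  sig = ⟨2 | 2⟩
  • {4,6}:  v_{4} + v_{6} = 3·v_{2} + 2·v_{10}  →  sig = ⟨2 | 2 3⟩
  • {3,7}:  v_{3} + v_{7} = 3·v_{9}  →  sig = ⟨2 | 3⟩
  • {1,8,9}:  v_{1} + v_{8} + v_{9} = v_{7}  →  sig = ⟨3 | 1⟩
  • {2,3,10}:  v_{2} + v_{3} + v_{10} = v_{6}  →  sig = ⟨3 | 1⟩
  • {2,9,10}:  v_{2} + v_{9} + v_{10} = v_{3}  →  sig = ⟨3 | 1⟩

Sorted signature multiset PRS(X):
    ⟨2 | 0⟩
    ⟨2 | 0⟩
    ⟨2 | 0⟩
    ⟨2 | 1⟩
    ⟨2 | 1⟩
    ⟨2 | 1⟩
    ⟨2 | 1 1⟩
    ⟨2 | 1 1⟩
    ⟨2 | 1 1⟩
    ⟨2 | 1 1⟩
    ⟨2 | 1 1⟩
    ⟨2 | 1 1⟩
    ⟨2 | 1 1 1⟩
    ⟨2 | 1 2⟩
    ⟨2 | 1 2⟩
    ⟨2 | 1 2⟩
    ⟨2 | 1 2⟩
    ⟨2 | 1 2⟩
    ⟨2 | 2⟩
    ⟨2 | 2 3⟩
    ⟨2 | 3⟩
    ⟨3 | 1⟩
    ⟨3 | 1⟩
    ⟨3 | 1⟩


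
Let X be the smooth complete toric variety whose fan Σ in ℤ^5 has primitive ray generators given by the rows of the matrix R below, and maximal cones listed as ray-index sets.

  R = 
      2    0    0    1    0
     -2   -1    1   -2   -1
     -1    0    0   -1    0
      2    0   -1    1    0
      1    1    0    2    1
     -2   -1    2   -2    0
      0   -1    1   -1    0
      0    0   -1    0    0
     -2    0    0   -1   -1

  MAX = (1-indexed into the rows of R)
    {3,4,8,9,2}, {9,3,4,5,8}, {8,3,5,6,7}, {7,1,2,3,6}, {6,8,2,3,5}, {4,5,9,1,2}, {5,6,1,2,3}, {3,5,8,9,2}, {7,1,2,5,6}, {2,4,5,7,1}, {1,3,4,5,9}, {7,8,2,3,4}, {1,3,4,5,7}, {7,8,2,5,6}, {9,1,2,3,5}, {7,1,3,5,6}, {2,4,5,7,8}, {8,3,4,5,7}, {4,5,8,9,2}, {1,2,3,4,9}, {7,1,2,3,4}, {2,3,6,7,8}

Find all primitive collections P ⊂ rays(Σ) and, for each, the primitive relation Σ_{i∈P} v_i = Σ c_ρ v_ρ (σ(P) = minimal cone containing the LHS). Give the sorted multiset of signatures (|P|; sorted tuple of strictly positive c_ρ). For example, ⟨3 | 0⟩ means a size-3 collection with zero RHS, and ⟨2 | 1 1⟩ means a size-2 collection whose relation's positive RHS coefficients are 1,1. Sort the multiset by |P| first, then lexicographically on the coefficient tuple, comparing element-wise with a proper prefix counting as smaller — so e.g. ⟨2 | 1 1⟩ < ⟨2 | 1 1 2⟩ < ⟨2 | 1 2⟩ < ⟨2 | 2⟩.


The 6 primitive collections of Σ (r=9, n=5):

  P={1,8}:  v_{1} + v_{8} = v_{4} — sig = ⟨2 | 1⟩
  P={4,6}:  v_{4} + v_{6} = v_{7} — sig = ⟨2 | 1⟩
  P={7,9}:  v_{7} + v_{9} = v_{2} — sig = ⟨2 | 1⟩
  P={6,9}:  v_{6} + v_{9} = 2·v_{2} + v_{3} + v_{5} — sig = ⟨2 | 1 1 2⟩
  P={2,3,4,5}:  v_{2} + v_{3} + v_{4} + v_{5} = 0 — sig = ⟨4 | 0⟩
  P={2,3,5,7}:  v_{2} + v_{3} + v_{5} + v_{7} = v_{6} — sig = ⟨4 | 1⟩

Hence PRS(X_Σ) =
    ⟨2 | 1⟩
    ⟨2 | 1⟩
    ⟨2 | 1⟩
    ⟨2 | 1 1 2⟩
    ⟨4 | 0⟩
    ⟨4 | 1⟩


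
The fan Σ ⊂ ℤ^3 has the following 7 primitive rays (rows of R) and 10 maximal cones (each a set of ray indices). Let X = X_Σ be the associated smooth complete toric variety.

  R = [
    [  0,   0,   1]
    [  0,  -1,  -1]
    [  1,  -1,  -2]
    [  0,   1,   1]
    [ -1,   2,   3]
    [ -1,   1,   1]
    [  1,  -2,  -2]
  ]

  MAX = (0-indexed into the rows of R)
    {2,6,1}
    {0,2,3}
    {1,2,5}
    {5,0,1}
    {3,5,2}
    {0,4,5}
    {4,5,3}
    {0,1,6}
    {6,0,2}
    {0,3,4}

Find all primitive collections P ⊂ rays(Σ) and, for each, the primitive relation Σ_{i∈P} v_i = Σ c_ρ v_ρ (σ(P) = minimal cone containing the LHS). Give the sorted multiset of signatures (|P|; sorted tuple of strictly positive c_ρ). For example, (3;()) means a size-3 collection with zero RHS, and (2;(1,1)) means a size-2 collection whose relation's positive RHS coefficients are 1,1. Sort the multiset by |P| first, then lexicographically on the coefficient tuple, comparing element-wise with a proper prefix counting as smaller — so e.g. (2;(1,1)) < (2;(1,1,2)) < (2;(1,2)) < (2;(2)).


Δ(Σ) — 7 vertices, 9 min non-faces:

  {1,3}:  v_{1} + v_{3} = 0  so sig = (2;())
  {2,4}:  v_{2} + v_{4} = v_{3}  so sig = (2;(1))
  {4,6}:  v_{4} + v_{6} = v_{0}  so sig = (2;(1))
  {5,6}:  v_{5} + v_{6} = v_{1}  so sig = (2;(1))
  {1,4}:  v_{1} + v_{4} = v_{0} + v_{5}  so sig = (2;(1,1))
  {3,6}:  v_{3} + v_{6} = v_{0} + v_{2}  so sig = (2;(1,1))
  {0,2,5}:  v_{0} + v_{2} + v_{5} = 0  so sig = (3;())
  {0,1,2}:  v_{0} + v_{1} + v_{2} = v_{6}  so sig = (3;(1))
  {0,3,5}:  v_{0} + v_{3} + v_{5} = v_{4}  so sig = (3;(1))

so the primitive-relation signature multiset is
{ (2;()),  (2;(1)) ×3,  (2;(1,1)) ×2,  (3;()),  (3;(1)) ×2 }


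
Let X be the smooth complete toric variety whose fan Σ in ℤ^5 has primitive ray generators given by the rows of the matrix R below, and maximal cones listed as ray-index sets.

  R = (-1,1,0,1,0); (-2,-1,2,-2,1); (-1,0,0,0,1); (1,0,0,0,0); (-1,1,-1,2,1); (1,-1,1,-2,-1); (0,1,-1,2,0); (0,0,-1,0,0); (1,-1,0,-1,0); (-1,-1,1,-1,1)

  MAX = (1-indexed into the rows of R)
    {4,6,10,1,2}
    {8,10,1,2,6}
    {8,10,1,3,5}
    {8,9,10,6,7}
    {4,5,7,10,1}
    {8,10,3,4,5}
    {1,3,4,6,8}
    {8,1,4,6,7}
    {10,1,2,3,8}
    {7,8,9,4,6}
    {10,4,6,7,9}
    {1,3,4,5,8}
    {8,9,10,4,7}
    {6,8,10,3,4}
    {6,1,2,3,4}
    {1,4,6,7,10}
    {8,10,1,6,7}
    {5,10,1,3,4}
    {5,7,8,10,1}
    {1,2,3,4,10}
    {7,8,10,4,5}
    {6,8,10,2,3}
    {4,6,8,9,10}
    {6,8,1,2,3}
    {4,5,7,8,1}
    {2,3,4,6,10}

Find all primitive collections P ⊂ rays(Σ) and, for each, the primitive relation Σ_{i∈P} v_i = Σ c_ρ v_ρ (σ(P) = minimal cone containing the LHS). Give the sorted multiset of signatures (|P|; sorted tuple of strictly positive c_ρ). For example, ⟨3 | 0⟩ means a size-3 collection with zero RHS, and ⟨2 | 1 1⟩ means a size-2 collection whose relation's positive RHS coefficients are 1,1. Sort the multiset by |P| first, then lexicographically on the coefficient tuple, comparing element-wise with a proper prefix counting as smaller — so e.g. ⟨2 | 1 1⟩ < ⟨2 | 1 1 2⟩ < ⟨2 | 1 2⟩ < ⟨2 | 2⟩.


Minimal non-faces — 12 found among 10 rays, 26 max cones:

  {1,9}:  v_{1} + v_{9} = 0  →  sig = ⟨2 | 0⟩
  {5,6}:  v_{5} + v_{6} = 0  →  sig = ⟨2 | 0⟩
  {3,7}:  v_{3} + v_{7} = v_{5}  →  sig = ⟨2 | 1⟩
  {2,7}:  v_{2} + v_{7} = v_{1} + v_{10}  →  sig = ⟨2 | 1 1⟩
  {2,5}:  v_{2} + v_{5} = v_{1} + v_{3} + v_{10}  →  sig = ⟨2 | 1 1 1⟩
  {2,9}:  v_{2} + v_{9} = v_{3} + v_{6} + v_{10}  →  sig = ⟨2 | 1 1 1⟩
  {3,9}:  v_{3} + v_{9} = v_{4} + v_{8} + v_{10}  →  sig = ⟨2 | 1 1 1⟩
  {5,9}:  v_{5} + v_{9} = v_{4} + v_{7} + v_{8} + v_{10}  →  sig = ⟨2 | 1 1 1 1⟩
  {2,4,8}:  v_{2} + v_{4} + v_{8} = 2·v_{3} + v_{6}  →  sig = ⟨3 | 1 2⟩
  {1,3,6,10}:  v_{1} + v_{3} + v_{6} + v_{10} = v_{2}  →  sig = ⟨4 | 1⟩
  {1,4,8,10}:  v_{1} + v_{4} + v_{8} + v_{10} = v_{3}  →  sig = ⟨4 | 1⟩
  {4,6,7,8,10}:  v_{4} + v_{6} + v_{7} + v_{8} + v_{10} = v_{9}  →  sig = ⟨5 | 1⟩

so the primitive-relation signature multiset is
    ⟨2 | 0⟩
    ⟨2 | 0⟩
    ⟨2 | 1⟩
    ⟨2 | 1 1⟩
    ⟨2 | 1 1 1⟩
    ⟨2 | 1 1 1⟩
    ⟨2 | 1 1 1⟩
    ⟨2 | 1 1 1 1⟩
    ⟨3 | 1 2⟩
    ⟨4 | 1⟩
    ⟨4 | 1⟩
    ⟨5 | 1⟩


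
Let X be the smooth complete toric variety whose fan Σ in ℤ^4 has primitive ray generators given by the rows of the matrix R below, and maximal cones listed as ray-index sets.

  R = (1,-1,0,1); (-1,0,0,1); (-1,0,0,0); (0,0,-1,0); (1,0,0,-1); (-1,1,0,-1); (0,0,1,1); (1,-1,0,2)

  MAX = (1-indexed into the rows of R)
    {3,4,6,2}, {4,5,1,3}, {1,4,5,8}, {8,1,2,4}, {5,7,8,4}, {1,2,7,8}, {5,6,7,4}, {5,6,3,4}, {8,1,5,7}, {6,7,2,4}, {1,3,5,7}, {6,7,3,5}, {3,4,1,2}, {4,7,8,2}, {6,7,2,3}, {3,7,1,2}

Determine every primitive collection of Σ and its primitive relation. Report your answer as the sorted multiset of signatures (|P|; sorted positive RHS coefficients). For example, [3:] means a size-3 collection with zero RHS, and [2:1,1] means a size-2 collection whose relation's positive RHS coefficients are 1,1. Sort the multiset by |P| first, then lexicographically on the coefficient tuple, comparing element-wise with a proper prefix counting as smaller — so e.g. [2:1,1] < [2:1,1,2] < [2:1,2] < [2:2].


6 collections generate NE(X_Σ); each relation:

  {1,6}:  v_{1} + v_{6} = 0 — sig = [2:]
  {2,5}:  v_{2} + v_{5} = 0 — sig = [2:]
  {3,8}:  v_{3} + v_{8} = v_{1} + v_{2} — sig = [2:1,1]
  {6,8}:  v_{6} + v_{8} = v_{4} + v_{7} — sig = [2:1,1]
  {1,4,7}:  v_{1} + v_{4} + v_{7} = v_{8} — sig = [3:1]
  {3,4,7}:  v_{3} + v_{4} + v_{7} = v_{2} — sig = [3:1]

Hence PRS(X_Σ) =
{ [2:] ×2,  [2:1,1] ×2,  [3:1] ×2 }


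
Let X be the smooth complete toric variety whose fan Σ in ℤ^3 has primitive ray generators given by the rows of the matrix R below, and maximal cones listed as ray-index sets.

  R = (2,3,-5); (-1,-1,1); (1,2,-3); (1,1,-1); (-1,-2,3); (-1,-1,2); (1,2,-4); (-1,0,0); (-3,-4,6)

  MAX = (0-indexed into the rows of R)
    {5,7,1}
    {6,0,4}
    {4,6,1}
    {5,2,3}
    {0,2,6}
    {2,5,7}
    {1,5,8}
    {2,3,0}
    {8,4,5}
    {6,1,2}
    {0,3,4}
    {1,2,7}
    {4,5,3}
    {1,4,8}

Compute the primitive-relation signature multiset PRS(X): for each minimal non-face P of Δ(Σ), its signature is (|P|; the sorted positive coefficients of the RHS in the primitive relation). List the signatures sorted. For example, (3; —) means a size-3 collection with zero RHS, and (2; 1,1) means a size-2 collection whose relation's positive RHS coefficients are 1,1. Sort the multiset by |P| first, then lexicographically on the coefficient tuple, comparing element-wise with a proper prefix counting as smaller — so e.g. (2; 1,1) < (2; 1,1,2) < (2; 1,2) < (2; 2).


|primitive collections| = 17. Relations:

  {1,3}:  v_{1} + v_{3} = 0 — sig = (2; —)
  {2,4}:  v_{2} + v_{4} = 0 — sig = (2; —)
  {0,1}:  v_{0} + v_{1} = v_{6} — sig = (2; 1)
  {0,5}:  v_{0} + v_{5} = v_{2} — sig = (2; 1)
  {0,8}:  v_{0} + v_{8} = v_{1} — sig = (2; 1)
  {3,6}:  v_{3} + v_{6} = v_{0} — sig = (2; 1)
  {2,8}:  v_{2} + v_{8} = v_{1} + v_{5} — sig = (2; 1,1)
  {3,7}:  v_{3} + v_{7} = v_{2} + v_{5} — sig = (2; 1,1)
  {3,8}:  v_{3} + v_{8} = v_{4} + v_{5} — sig = (2; 1,1)
  {4,7}:  v_{4} + v_{7} = v_{1} + v_{5} — sig = (2; 1,1)
  {5,6}:  v_{5} + v_{6} = v_{1} + v_{2} — sig = (2; 1,1)
  {0,7}:  v_{0} + v_{7} = v_{1} + 2·v_{2} — sig = (2; 1,2)
  {6,8}:  v_{6} + v_{8} = 2·v_{1} — sig = (2; 2)
  {6,7}:  v_{6} + v_{7} = 2·v_{1} + 2·v_{2} — sig = (2; 2,2)
  {7,8}:  v_{7} + v_{8} = 2·v_{1} + 2·v_{5} — sig = (2; 2,2)
  {1,2,5}:  v_{1} + v_{2} + v_{5} = v_{7} — sig = (3; 1)
  {1,4,5}:  v_{1} + v_{4} + v_{5} = v_{8} — sig = (3; 1)

Sorted signature multiset PRS(X):
    (2; —)
    (2; —)
    (2; 1)
    (2; 1)
    (2; 1)
    (2; 1)
    (2; 1,1)
    (2; 1,1)
    (2; 1,1)
    (2; 1,1)
    (2; 1,1)
    (2; 1,2)
    (2; 2)
    (2; 2,2)
    (2; 2,2)
    (3; 1)
    (3; 1)


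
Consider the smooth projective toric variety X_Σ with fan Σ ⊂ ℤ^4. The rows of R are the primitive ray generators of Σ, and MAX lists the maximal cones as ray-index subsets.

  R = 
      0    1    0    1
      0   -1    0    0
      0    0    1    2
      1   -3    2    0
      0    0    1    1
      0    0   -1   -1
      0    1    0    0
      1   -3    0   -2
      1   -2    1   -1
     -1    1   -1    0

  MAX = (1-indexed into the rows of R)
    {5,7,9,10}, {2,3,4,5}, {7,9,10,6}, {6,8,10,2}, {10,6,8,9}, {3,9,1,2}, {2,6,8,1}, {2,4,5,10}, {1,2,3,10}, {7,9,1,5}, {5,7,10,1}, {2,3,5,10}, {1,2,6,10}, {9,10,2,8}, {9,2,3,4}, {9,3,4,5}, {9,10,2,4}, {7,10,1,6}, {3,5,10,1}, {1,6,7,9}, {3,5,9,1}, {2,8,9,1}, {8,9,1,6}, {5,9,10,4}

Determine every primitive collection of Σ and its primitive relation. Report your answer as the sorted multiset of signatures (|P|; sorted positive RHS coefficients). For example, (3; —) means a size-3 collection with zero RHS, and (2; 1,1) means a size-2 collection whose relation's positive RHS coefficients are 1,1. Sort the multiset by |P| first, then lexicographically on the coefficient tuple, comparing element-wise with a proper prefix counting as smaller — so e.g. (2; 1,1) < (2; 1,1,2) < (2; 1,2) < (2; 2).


18 minimal non-faces of Δ(Σ) (on 10 rays):

  {2,7}:  v_{2} + v_{7} = 0 ; sig = (2; —)
  {5,6}:  v_{5} + v_{6} = 0 ; sig = (2; —)
  {1,4}:  v_{1} + v_{4} = v_{3} + v_{9} ; sig = (2; 1,1)
  {3,6}:  v_{3} + v_{6} = v_{1} + v_{2} ; sig = (2; 1,1)
  {3,7}:  v_{3} + v_{7} = v_{1} + v_{5} ; sig = (2; 1,1)
  {4,6}:  v_{4} + v_{6} = v_{2} + v_{9} ; sig = (2; 1,1)
  {4,7}:  v_{4} + v_{7} = v_{5} + v_{9} ; sig = (2; 1,1)
  {5,8}:  v_{5} + v_{8} = v_{2} + v_{9} ; sig = (2; 1,1)
  {7,8}:  v_{7} + v_{8} = v_{6} + v_{9} ; sig = (2; 1,1)
  {3,8}:  v_{3} + v_{8} = v_{1} + 2·v_{2} + v_{9} ; sig = (2; 1,1,2)
  {4,8}:  v_{4} + v_{8} = 2·v_{2} + 2·v_{9} ; sig = (2; 2,2)
  {1,9,10}:  v_{1} + v_{9} + v_{10} = 0 ; sig = (3; —)
  {1,2,5}:  v_{1} + v_{2} + v_{5} = v_{3} ; sig = (3; 1)
  {2,5,9}:  v_{2} + v_{5} + v_{9} = v_{4} ; sig = (3; 1)
  {2,6,9}:  v_{2} + v_{6} + v_{9} = v_{8} ; sig = (3; 1)
  {1,8,10}:  v_{1} + v_{8} + v_{10} = v_{2} + v_{6} ; sig = (3; 1,1)
  {3,9,10}:  v_{3} + v_{9} + v_{10} = v_{2} + v_{5} ; sig = (3; 1,1)
  {3,4,10}:  v_{3} + v_{4} + v_{10} = 2·v_{2} + 2·v_{5} ; sig = (3; 2,2)

Signatures (|P|; sorted positive RHS coefficients), sorted:
    |P|=2: 11 collections, coeffs (), (), (1,1), (1,1), (1,1), (1,1), (1,1), (1,1), (1,1), (1,1,2), (2,2)
    |P|=3: 7 collections, coeffs (), (1), (1), (1), (1,1), (1,1), (2,2)


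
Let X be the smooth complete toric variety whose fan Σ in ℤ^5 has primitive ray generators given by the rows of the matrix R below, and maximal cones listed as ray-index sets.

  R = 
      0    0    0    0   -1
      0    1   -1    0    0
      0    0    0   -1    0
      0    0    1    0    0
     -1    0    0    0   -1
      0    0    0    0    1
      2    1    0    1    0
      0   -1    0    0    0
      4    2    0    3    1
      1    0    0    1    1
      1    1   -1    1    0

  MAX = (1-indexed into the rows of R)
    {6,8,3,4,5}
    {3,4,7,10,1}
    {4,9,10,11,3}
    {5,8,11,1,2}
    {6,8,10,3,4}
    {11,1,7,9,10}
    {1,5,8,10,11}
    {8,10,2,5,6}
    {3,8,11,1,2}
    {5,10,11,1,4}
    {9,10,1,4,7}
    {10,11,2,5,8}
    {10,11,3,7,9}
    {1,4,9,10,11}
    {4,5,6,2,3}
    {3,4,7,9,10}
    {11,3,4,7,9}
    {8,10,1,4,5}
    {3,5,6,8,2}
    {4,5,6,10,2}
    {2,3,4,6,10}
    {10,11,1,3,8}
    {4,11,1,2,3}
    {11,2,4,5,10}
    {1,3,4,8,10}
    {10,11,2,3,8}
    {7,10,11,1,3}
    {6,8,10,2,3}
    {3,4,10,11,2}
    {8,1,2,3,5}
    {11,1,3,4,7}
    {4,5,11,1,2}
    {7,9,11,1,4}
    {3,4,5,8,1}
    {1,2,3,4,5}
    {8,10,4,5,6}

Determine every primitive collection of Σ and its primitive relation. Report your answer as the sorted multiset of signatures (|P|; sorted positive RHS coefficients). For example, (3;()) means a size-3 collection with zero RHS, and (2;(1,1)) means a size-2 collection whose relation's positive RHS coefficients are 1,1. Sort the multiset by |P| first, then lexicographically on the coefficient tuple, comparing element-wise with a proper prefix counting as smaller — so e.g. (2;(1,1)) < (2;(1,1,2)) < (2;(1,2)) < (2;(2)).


Minimal non-faces — 18 found among 11 rays, 36 max cones:

  {1,6}:  v_{1} + v_{6} = 0 — sig = (2;())
  {6,11}:  v_{6} + v_{11} = v_{2} + v_{10} — sig = (2;(1,1))
  {5,7}:  v_{5} + v_{7} = v_{1} + v_{4} + v_{11} — sig = (2;(1,1,1))
  {6,7}:  v_{6} + v_{7} = v_{3} + v_{4} + v_{10} + v_{11} — sig = (2;(1,1,1,1))
  {2,7}:  v_{2} + v_{7} = v_{3} + v_{4} + 2·v_{11} — sig = (2;(1,1,2))
  {8,9}:  v_{8} + v_{9} = v_{1} + v_{7} + 2·v_{10} — sig = (2;(1,1,2))
  {5,9}:  v_{5} + v_{9} = v_{1} + 2·v_{4} + v_{10} + 2·v_{11} — sig = (2;(1,1,2,2))
  {2,9}:  v_{2} + v_{9} = v_{3} + 2·v_{4} + v_{10} + 3·v_{11} — sig = (2;(1,1,2,3))
  {7,8}:  v_{7} + v_{8} = 2·v_{1} + v_{3} + 2·v_{10} — sig = (2;(1,2,2))
  {6,9}:  v_{6} + v_{9} = v_{3} + 2·v_{4} + 2·v_{10} + 2·v_{11} — sig = (2;(1,2,2,2))
  {2,4,8}:  v_{2} + v_{4} + v_{8} = 0 — sig = (3;())
  {3,5,10}:  v_{3} + v_{5} + v_{10} = 0 — sig = (3;())
  {1,2,10}:  v_{1} + v_{2} + v_{10} = v_{11} — sig = (3;(1))
  {3,5,11}:  v_{3} + v_{5} + v_{11} = v_{1} + v_{2} — sig = (3;(1,1))
  {4,8,11}:  v_{4} + v_{8} + v_{11} = v_{1} + v_{10} — sig = (3;(1,1))
  {1,3,9}:  v_{1} + v_{3} + v_{9} = 2·v_{7} — sig = (3;(2))
  {4,7,10,11}:  v_{4} + v_{7} + v_{10} + v_{11} = v_{9} — sig = (4;(1))
  {1,3,4,10,11}:  v_{1} + v_{3} + v_{4} + v_{10} + v_{11} = v_{7} — sig = (5;(1))

Hence PRS(X_Σ) =
[(2;()), (2;(1,1)), (2;(1,1,1)), (2;(1,1,1,1)), (2;(1,1,2)), (2;(1,1,2)), (2;(1,1,2,2)), (2;(1,1,2,3)), (2;(1,2,2)), (2;(1,2,2,2)), (3;()), (3;()), (3;(1)), (3;(1,1)), (3;(1,1)), (3;(2)), (4;(1)), (5;(1))]
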